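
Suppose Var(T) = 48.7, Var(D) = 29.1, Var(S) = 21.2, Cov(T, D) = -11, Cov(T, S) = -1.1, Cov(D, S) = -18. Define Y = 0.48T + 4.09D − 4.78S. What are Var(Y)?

Var(Y) = 1648.05875

Var(Y) = a²·Var(T) + b²·Var(D) + c²·Var(S) + 2ab·Cov(T, D) + 2ac·Cov(T, S) + 2bc·Cov(D, S), with a = 0.48, b = 4.09, c = -4.78.
= 11.22048 + 486.78771 + 484.38608 + (-43.1904) + 5.04768 + 703.8072
= 1648.05875.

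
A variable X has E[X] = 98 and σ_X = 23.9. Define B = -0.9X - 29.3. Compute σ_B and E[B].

σ_B = 21.51, E[B] = -117.5

B = -0.9X - 29.3 is linear with a = -0.9, b = -29.3.
σ_B = |a|·σ_X = |-0.9|·23.9 = 21.51.
E[B] = a·E[X] + b = (-0.9)·98 + (-29.3) = -117.5.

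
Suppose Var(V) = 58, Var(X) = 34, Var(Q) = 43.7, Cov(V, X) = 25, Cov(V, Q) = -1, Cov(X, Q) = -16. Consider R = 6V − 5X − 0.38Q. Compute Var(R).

Var(R) = 1388.07028

Var(R) = a²·Var(V) + b²·Var(X) + c²·Var(Q) + 2ab·Cov(V, X) + 2ac·Cov(V, Q) + 2bc·Cov(X, Q), with a = 6, b = -5, c = -0.38.
= 2088 + 850 + 6.31028 + (-1500) + 4.56 + (-60.8)
= 1388.07028.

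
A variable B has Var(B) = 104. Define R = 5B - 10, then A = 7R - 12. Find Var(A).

Var(R) = 5²·104 = 2600.
Var(A) = 7²·2600 = 127400.

Var(A) = 127400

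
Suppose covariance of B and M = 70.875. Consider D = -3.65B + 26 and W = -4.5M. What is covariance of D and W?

covariance of D and W = 1164.121875

covariance of D and W = a·c·covariance of B and M = (-3.65)·(-4.5)·70.875 = 1164.121875. Additive constants drop out.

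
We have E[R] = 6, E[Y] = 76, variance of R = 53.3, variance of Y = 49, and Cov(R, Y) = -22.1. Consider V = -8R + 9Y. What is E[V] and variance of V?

E[V] = 636, variance of V = 10562.6

E[V] = (-8)·E[R] + 9·E[Y] = (-8)·6 + 9·76 = 636.
variance of V = a²·variance of R + b²·variance of Y + 2ab·Cov(R, Y) with a = -8, b = 9.
= (-8)²·53.3 + 9²·49 + 2·(-8)·9·(-22.1)
= 3411.2 + 3969 + 3182.4 = 10562.6.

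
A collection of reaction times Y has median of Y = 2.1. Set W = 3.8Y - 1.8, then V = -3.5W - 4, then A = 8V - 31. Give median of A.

median of A = -236.04

median of W = 3.8·2.1 + (-1.8) = 6.18.
median of V = (-3.5)·6.18 + (-4) = -25.63.
median of A = 8·(-25.63) + (-31) = -236.04.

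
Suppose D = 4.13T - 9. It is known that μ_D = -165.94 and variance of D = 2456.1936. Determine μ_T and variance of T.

From D = 4.13T - 9: μ_D = a·μ_T + b, so μ_T = (μ_D − b)/a = (-165.94 − (-9))/4.13 = -38.
variance of D = a²·variance of T, so variance of T = 2456.1936/4.13² = 144.

μ_T = -38, variance of T = 144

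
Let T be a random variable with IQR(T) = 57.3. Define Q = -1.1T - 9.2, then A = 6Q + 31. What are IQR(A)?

IQR(Q) = |-1.1|·57.3 = 63.03.
IQR(A) = |6|·63.03 = 378.18.

IQR(A) = 378.18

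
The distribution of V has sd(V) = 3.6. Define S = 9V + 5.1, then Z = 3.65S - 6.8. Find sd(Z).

sd(Z) = 118.26

sd(S) = |9|·3.6 = 32.4.
sd(Z) = |3.65|·32.4 = 118.26.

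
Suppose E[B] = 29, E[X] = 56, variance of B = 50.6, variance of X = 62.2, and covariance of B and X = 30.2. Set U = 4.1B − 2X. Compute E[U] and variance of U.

E[U] = 4.1·E[B] + (-2)·E[X] = 4.1·29 + (-2)·56 = 6.9.
variance of U = a²·variance of B + b²·variance of X + 2ab·covariance of B and X with a = 4.1, b = -2.
= 4.1²·50.6 + (-2)²·62.2 + 2·4.1·(-2)·30.2
= 850.586 + 248.8 + (-495.28) = 604.106.

E[U] = 6.9, variance of U = 604.106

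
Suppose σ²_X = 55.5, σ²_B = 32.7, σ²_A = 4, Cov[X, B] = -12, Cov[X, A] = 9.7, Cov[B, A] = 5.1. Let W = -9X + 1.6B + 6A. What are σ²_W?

σ²_W = a²·σ²_X + b²·σ²_B + c²·σ²_A + 2ab·Cov[X, B] + 2ac·Cov[X, A] + 2bc·Cov[B, A], with a = -9, b = 1.6, c = 6.
= 4495.5 + 83.712 + 144 + 345.6 + (-1047.6) + 97.92
= 4119.132.

σ²_W = 4119.132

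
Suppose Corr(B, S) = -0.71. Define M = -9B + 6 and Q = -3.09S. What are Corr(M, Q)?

Corr(M, Q) = -0.71

Linear rescalings preserve correlation up to sign; here the slopes -9 and -3.09 have the same sign, so Corr(M, Q) = Corr(B, S) = -0.71.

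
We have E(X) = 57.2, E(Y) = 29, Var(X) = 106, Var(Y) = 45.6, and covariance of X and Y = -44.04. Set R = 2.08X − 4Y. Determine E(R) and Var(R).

E(R) = 2.976, Var(R) = 1921.024

E(R) = 2.08·E(X) + (-4)·E(Y) = 2.08·57.2 + (-4)·29 = 2.976.
Var(R) = a²·Var(X) + b²·Var(Y) + 2ab·covariance of X and Y with a = 2.08, b = -4.
= 2.08²·106 + (-4)²·45.6 + 2·2.08·(-4)·(-44.04)
= 458.5984 + 729.6 + 732.8256 = 1921.024.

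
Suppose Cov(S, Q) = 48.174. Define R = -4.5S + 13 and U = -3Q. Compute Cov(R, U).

Cov(R, U) = a·c·Cov(S, Q) = (-4.5)·(-3)·48.174 = 650.349. Additive constants drop out.

Cov(R, U) = 650.349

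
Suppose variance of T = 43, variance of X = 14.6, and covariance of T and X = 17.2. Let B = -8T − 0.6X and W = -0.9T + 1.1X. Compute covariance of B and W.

covariance of B and W = 157.892

By bilinearity, covariance of B and W = ac·variance of T + bd·variance of X + (ad+bc)·covariance of T and X, with a=-8, b=-0.6, c=-0.9, d=1.1.
ac·variance of T = (-8)·(-0.9)·43 = 309.6
bd·variance of X = (-0.6)·1.1·14.6 = -9.636
(ad+bc)·covariance of T and X = (-8.26)·17.2 = -142.072
covariance of B and W = 309.6 + (-9.636) + (-142.072) = 157.892.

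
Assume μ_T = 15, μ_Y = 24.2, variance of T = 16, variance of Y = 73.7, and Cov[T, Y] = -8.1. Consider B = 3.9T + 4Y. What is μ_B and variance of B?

μ_B = 155.3, variance of B = 1169.84

μ_B = 3.9·μ_T + 4·μ_Y = 3.9·15 + 4·24.2 = 155.3.
variance of B = a²·variance of T + b²·variance of Y + 2ab·Cov[T, Y] with a = 3.9, b = 4.
= 3.9²·16 + 4²·73.7 + 2·3.9·4·(-8.1)
= 243.36 + 1179.2 + (-252.72) = 1169.84.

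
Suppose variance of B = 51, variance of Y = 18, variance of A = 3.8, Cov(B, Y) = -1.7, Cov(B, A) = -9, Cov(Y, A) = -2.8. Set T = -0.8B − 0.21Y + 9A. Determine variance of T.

variance of T = 480.8466

variance of T = a²·variance of B + b²·variance of Y + c²·variance of A + 2ab·Cov(B, Y) + 2ac·Cov(B, A) + 2bc·Cov(Y, A), with a = -0.8, b = -0.21, c = 9.
= 32.64 + 0.7938 + 307.8 + (-0.5712) + 129.6 + 10.584
= 480.8466.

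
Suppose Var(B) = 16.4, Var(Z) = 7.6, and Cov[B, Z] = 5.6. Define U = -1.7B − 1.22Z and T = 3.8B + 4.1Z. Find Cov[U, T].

By bilinearity, Cov[U, T] = ac·Var(B) + bd·Var(Z) + (ad+bc)·Cov[B, Z], with a=-1.7, b=-1.22, c=3.8, d=4.1.
ac·Var(B) = (-1.7)·3.8·16.4 = -105.944
bd·Var(Z) = (-1.22)·4.1·7.6 = -38.0152
(ad+bc)·Cov[B, Z] = (-11.606)·5.6 = -64.9936
Cov[U, T] = -105.944 + (-38.0152) + (-64.9936) = -208.9528.

Cov[U, T] = -208.9528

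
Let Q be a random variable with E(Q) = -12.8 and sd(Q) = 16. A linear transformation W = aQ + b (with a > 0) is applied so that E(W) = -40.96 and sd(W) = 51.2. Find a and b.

sd(W) = a·sd(Q) (a > 0), so a = 51.2/16 = 3.2.
E(W) = a·E(Q) + b, so b = -40.96 − 3.2·(-12.8) = 0.

a = 3.2, b = 0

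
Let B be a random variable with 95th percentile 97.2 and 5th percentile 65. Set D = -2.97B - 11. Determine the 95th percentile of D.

Since a = -2.97 < 0 the transformation is decreasing, reversing order: the 95th percentile of D corresponds to the 5th percentile of B.
So P_{95}(D) = a·P_{5}(B) + b = (-2.97)·65 + (-11) = -204.05.

95th percentile of D = -204.05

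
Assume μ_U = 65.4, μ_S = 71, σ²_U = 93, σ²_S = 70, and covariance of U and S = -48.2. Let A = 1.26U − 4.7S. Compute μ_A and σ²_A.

μ_A = 1.26·μ_U + (-4.7)·μ_S = 1.26·65.4 + (-4.7)·71 = -251.296.
σ²_A = a²·σ²_U + b²·σ²_S + 2ab·covariance of U and S with a = 1.26, b = -4.7.
= 1.26²·93 + (-4.7)²·70 + 2·1.26·(-4.7)·(-48.2)
= 147.6468 + 1546.3 + 570.8808 = 2264.8276.

μ_A = -251.296, σ²_A = 2264.8276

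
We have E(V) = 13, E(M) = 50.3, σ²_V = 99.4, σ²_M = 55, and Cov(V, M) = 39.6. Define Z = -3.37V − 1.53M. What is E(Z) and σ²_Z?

E(Z) = -120.769, σ²_Z = 1665.98848

E(Z) = (-3.37)·E(V) + (-1.53)·E(M) = (-3.37)·13 + (-1.53)·50.3 = -120.769.
σ²_Z = a²·σ²_V + b²·σ²_M + 2ab·Cov(V, M) with a = -3.37, b = -1.53.
= (-3.37)²·99.4 + (-1.53)²·55 + 2·(-3.37)·(-1.53)·39.6
= 1128.87586 + 128.7495 + 408.36312 = 1665.98848.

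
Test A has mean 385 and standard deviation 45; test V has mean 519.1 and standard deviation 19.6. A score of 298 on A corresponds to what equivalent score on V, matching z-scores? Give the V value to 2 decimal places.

z = (298 − 385)/45 ≈ -1.9333.
V = 519.1 + z·19.6 = 519.1 + (298 − 385)·19.6/45 ≈ 481.21.

V = 481.21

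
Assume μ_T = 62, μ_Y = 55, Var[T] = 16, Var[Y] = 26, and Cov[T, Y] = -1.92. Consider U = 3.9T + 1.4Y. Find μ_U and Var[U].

μ_U = 318.8, Var[U] = 273.3536

μ_U = 3.9·μ_T + 1.4·μ_Y = 3.9·62 + 1.4·55 = 318.8.
Var[U] = a²·Var[T] + b²·Var[Y] + 2ab·Cov[T, Y] with a = 3.9, b = 1.4.
= 3.9²·16 + 1.4²·26 + 2·3.9·1.4·(-1.92)
= 243.36 + 50.96 + (-20.9664) = 273.3536.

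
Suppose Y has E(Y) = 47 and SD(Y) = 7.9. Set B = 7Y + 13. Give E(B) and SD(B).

E(B) = 342, SD(B) = 55.3

B = 7Y + 13 is linear with a = 7, b = 13.
E(B) = a·E(Y) + b = 7·47 + 13 = 342.
SD(B) = |a|·SD(Y) = |7|·7.9 = 55.3.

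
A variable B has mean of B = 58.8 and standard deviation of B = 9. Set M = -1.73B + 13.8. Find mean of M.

M = -1.73B + 13.8 is linear with a = -1.73, b = 13.8.
mean of M = a·mean of B + b = (-1.73)·58.8 + 13.8 = -87.924.

mean of M = -87.924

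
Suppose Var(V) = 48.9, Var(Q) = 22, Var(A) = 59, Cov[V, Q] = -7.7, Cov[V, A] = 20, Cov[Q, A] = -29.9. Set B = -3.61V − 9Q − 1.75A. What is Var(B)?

Var(B) = a²·Var(V) + b²·Var(Q) + c²·Var(A) + 2ab·Cov[V, Q] + 2ac·Cov[V, A] + 2bc·Cov[Q, A], with a = -3.61, b = -9, c = -1.75.
= 637.26969 + 1782 + 180.6875 + (-500.346) + 252.7 + (-941.85)
= 1410.46119.

Var(B) = 1410.46119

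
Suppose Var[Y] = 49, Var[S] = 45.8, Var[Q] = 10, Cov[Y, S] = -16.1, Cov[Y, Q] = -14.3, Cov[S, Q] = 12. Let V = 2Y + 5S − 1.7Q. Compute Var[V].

Var[V] = a²·Var[Y] + b²·Var[S] + c²·Var[Q] + 2ab·Cov[Y, S] + 2ac·Cov[Y, Q] + 2bc·Cov[S, Q], with a = 2, b = 5, c = -1.7.
= 196 + 1145 + 28.9 + (-322) + 97.24 + (-204)
= 941.14.

Var[V] = 941.14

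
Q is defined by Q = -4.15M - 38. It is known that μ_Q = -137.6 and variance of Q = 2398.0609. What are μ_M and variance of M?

From Q = -4.15M - 38: μ_Q = a·μ_M + b, so μ_M = (μ_Q − b)/a = (-137.6 − (-38))/(-4.15) = 24.
variance of Q = a²·variance of M, so variance of M = 2398.0609/(-4.15)² = 139.24.

μ_M = 24, variance of M = 139.24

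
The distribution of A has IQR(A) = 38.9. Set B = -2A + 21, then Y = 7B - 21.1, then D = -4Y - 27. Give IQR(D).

IQR(B) = |-2|·38.9 = 77.8.
IQR(Y) = |7|·77.8 = 544.6.
IQR(D) = |-4|·544.6 = 2178.4.

IQR(D) = 2178.4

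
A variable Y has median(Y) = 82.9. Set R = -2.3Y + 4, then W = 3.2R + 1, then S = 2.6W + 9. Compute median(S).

median(S) = -1541.4944

median(R) = (-2.3)·82.9 + 4 = -186.67.
median(W) = 3.2·(-186.67) + 1 = -596.344.
median(S) = 2.6·(-596.344) + 9 = -1541.4944.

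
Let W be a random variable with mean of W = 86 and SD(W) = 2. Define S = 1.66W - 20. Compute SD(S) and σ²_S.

S = 1.66W - 20 is linear with a = 1.66, b = -20.
SD(S) = |a|·SD(W) = |1.66|·2 = 3.32.
σ²_W = 2² = 4.
σ²_S = a²·σ²_W = 1.66²·4 = 11.0224 (the additive constant -20 does not affect variance).

SD(S) = 3.32, σ²_S = 11.0224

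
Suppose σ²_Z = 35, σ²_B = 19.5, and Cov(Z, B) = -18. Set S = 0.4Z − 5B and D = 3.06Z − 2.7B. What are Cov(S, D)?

Cov(S, D) = 600.93

By bilinearity, Cov(S, D) = ac·σ²_Z + bd·σ²_B + (ad+bc)·Cov(Z, B), with a=0.4, b=-5, c=3.06, d=-2.7.
ac·σ²_Z = 0.4·3.06·35 = 42.84
bd·σ²_B = (-5)·(-2.7)·19.5 = 263.25
(ad+bc)·Cov(Z, B) = (-16.38)·(-18) = 294.84
Cov(S, D) = 42.84 + 263.25 + 294.84 = 600.93.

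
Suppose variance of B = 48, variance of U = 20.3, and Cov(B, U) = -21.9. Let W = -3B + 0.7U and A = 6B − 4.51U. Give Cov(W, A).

Cov(W, A) = -1316.3741

By bilinearity, Cov(W, A) = ac·variance of B + bd·variance of U + (ad+bc)·Cov(B, U), with a=-3, b=0.7, c=6, d=-4.51.
ac·variance of B = (-3)·6·48 = -864
bd·variance of U = 0.7·(-4.51)·20.3 = -64.0871
(ad+bc)·Cov(B, U) = (17.73)·(-21.9) = -388.287
Cov(W, A) = -864 + (-64.0871) + (-388.287) = -1316.3741.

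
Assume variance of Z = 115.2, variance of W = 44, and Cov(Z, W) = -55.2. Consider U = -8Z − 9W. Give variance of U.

variance of U = a²·variance of Z + b²·variance of W + 2ab·Cov(Z, W) with a = -8, b = -9.
= (-8)²·115.2 + (-9)²·44 + 2·(-8)·(-9)·(-55.2)
= 7372.8 + 3564 + (-7948.8) = 2988.

variance of U = 2988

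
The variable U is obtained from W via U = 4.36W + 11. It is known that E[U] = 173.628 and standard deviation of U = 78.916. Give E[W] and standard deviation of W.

From U = 4.36W + 11: E[U] = a·E[W] + b, so E[W] = (E[U] − b)/a = (173.628 − 11)/4.36 = 37.3.
standard deviation of U = |a|·standard deviation of W, so standard deviation of W = 78.916/|4.36| = 18.1.

E[W] = 37.3, standard deviation of W = 18.1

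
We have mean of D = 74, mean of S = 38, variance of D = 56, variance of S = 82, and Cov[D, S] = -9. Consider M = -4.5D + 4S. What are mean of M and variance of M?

mean of M = (-4.5)·mean of D + 4·mean of S = (-4.5)·74 + 4·38 = -181.
variance of M = a²·variance of D + b²·variance of S + 2ab·Cov[D, S] with a = -4.5, b = 4.
= (-4.5)²·56 + 4²·82 + 2·(-4.5)·4·(-9)
= 1134 + 1312 + 324 = 2770.

mean of M = -181, variance of M = 2770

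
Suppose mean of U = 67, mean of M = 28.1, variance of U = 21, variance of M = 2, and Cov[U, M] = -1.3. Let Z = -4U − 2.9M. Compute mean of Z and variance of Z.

mean of Z = (-4)·mean of U + (-2.9)·mean of M = (-4)·67 + (-2.9)·28.1 = -349.49.
variance of Z = a²·variance of U + b²·variance of M + 2ab·Cov[U, M] with a = -4, b = -2.9.
= (-4)²·21 + (-2.9)²·2 + 2·(-4)·(-2.9)·(-1.3)
= 336 + 16.82 + (-30.16) = 322.66.

mean of Z = -349.49, variance of Z = 322.66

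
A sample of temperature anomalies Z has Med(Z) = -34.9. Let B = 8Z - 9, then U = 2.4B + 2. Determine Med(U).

Med(U) = -689.68

Med(B) = 8·(-34.9) + (-9) = -288.2.
Med(U) = 2.4·(-288.2) + 2 = -689.68.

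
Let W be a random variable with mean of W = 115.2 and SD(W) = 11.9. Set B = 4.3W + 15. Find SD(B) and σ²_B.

SD(B) = 51.17, σ²_B = 2618.3689

B = 4.3W + 15 is linear with a = 4.3, b = 15.
SD(B) = |a|·SD(W) = |4.3|·11.9 = 51.17.
σ²_W = 11.9² = 141.61.
σ²_B = a²·σ²_W = 4.3²·141.61 = 2618.3689 (the additive constant 15 does not affect variance).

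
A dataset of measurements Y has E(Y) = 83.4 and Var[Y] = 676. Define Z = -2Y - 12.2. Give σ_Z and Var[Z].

Z = -2Y - 12.2 is linear with a = -2, b = -12.2.
σ_Y = √676 = 26.
σ_Z = |a|·σ_Y = |-2|·26 = 52.
Var[Z] = a²·Var[Y] = (-2)²·676 = 2704 (the additive constant -12.2 does not affect variance).

σ_Z = 52, Var[Z] = 2704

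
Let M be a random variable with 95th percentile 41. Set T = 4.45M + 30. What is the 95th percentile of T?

Since a = 4.45 > 0 the transformation is increasing, so the 95th percentile of T = a·(P_{95} of M) + b = 4.45·41 + 30 = 212.45.

95th percentile of T = 212.45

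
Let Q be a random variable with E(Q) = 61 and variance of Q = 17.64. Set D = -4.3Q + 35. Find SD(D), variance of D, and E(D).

SD(D) = 18.06, variance of D = 326.1636, E(D) = -227.3

D = -4.3Q + 35 is linear with a = -4.3, b = 35.
SD(Q) = √17.64 = 4.2.
SD(D) = |a|·SD(Q) = |-4.3|·4.2 = 18.06.
variance of D = a²·variance of Q = (-4.3)²·17.64 = 326.1636 (the additive constant 35 does not affect variance).
E(D) = a·E(Q) + b = (-4.3)·61 + 35 = -227.3.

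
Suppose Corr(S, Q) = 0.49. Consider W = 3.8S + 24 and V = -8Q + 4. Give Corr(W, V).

Linear rescalings preserve |correlation|; the slopes 3.8 and -8 have opposite signs, so the correlation flips sign: Corr(W, V) = −Corr(S, Q) = -0.49.

Corr(W, V) = -0.49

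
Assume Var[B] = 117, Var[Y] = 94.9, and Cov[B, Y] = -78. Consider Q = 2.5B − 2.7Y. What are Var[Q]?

Var[Q] = a²·Var[B] + b²·Var[Y] + 2ab·Cov[B, Y] with a = 2.5, b = -2.7.
= 2.5²·117 + (-2.7)²·94.9 + 2·2.5·(-2.7)·(-78)
= 731.25 + 691.821 + 1053 = 2476.071.

Var[Q] = 2476.071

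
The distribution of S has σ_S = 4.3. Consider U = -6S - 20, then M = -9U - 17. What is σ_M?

σ_M = 232.2

σ_U = |-6|·4.3 = 25.8.
σ_M = |-9|·25.8 = 232.2.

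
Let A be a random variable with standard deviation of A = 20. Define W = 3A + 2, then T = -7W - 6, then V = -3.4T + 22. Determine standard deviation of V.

standard deviation of W = |3|·20 = 60.
standard deviation of T = |-7|·60 = 420.
standard deviation of V = |-3.4|·420 = 1428.

standard deviation of V = 1428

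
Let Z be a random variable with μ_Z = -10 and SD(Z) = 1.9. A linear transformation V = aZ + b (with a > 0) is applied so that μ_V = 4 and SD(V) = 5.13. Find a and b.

SD(V) = a·SD(Z) (a > 0), so a = 5.13/1.9 = 2.7.
μ_V = a·μ_Z + b, so b = 4 − 2.7·(-10) = 31.

a = 2.7, b = 31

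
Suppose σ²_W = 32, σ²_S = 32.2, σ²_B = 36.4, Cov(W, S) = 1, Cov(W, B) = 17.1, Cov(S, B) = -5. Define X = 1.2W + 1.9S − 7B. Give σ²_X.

σ²_X = a²·σ²_W + b²·σ²_S + c²·σ²_B + 2ab·Cov(W, S) + 2ac·Cov(W, B) + 2bc·Cov(S, B), with a = 1.2, b = 1.9, c = -7.
= 46.08 + 116.242 + 1783.6 + 4.56 + (-287.28) + 133
= 1796.202.

σ²_X = 1796.202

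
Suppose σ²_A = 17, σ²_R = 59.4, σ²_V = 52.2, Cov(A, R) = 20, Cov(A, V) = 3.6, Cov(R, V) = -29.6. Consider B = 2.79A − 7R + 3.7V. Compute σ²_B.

σ²_B = a²·σ²_A + b²·σ²_R + c²·σ²_V + 2ab·Cov(A, R) + 2ac·Cov(A, V) + 2bc·Cov(R, V), with a = 2.79, b = -7, c = 3.7.
= 132.3297 + 2910.6 + 714.618 + (-781.2) + 74.3256 + 1533.28
= 4583.9533.

σ²_B = 4583.9533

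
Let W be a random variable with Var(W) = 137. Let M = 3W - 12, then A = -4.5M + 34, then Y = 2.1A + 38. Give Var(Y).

Var(M) = 3²·137 = 1233.
Var(A) = (-4.5)²·1233 = 24968.25.
Var(Y) = 2.1²·24968.25 = 110109.9825.

Var(Y) = 110109.9825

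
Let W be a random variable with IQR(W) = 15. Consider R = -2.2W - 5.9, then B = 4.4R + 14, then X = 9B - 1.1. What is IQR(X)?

IQR(R) = |-2.2|·15 = 33.
IQR(B) = |4.4|·33 = 145.2.
IQR(X) = |9|·145.2 = 1306.8.

IQR(X) = 1306.8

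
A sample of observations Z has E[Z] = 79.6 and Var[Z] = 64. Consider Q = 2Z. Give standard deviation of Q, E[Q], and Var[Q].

Q = 2Z is linear with a = 2, b = 0.
standard deviation of Z = √64 = 8.
standard deviation of Q = |a|·standard deviation of Z = |2|·8 = 16.
E[Q] = a·E[Z] + b = 2·79.6 = 159.2.
Var[Q] = a²·Var[Z] = 2²·64 = 256.

standard deviation of Q = 16, E[Q] = 159.2, Var[Q] = 256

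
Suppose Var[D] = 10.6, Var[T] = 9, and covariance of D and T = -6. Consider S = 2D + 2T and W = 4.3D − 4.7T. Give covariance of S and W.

By bilinearity, covariance of S and W = ac·Var[D] + bd·Var[T] + (ad+bc)·covariance of D and T, with a=2, b=2, c=4.3, d=-4.7.
ac·Var[D] = 2·4.3·10.6 = 91.16
bd·Var[T] = 2·(-4.7)·9 = -84.6
(ad+bc)·covariance of D and T = (-0.8)·(-6) = 4.8
covariance of S and W = 91.16 + (-84.6) + 4.8 = 11.36.

covariance of S and W = 11.36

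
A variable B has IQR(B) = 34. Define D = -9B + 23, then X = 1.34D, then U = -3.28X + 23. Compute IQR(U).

IQR(U) = 1344.9312

IQR(D) = |-9|·34 = 306.
IQR(X) = |1.34|·306 = 410.04.
IQR(U) = |-3.28|·410.04 = 1344.9312.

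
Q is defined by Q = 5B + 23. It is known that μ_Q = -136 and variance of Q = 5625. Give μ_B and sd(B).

From Q = 5B + 23: μ_Q = a·μ_B + b, so μ_B = (μ_Q − b)/a = (-136 − 23)/5 = -31.8.
sd(Q) = √5625 = 75.
sd(Q) = |a|·sd(B), so sd(B) = 75/|5| = 15.

μ_B = -31.8, sd(B) = 15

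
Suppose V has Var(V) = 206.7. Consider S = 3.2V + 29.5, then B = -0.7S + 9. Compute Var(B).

Var(B) = 1037.13792

Var(S) = 3.2²·206.7 = 2116.608.
Var(B) = (-0.7)²·2116.608 = 1037.13792.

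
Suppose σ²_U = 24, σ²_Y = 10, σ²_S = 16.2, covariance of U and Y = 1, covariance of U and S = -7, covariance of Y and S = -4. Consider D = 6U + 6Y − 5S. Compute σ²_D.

σ²_D = 2361

σ²_D = a²·σ²_U + b²·σ²_Y + c²·σ²_S + 2ab·covariance of U and Y + 2ac·covariance of U and S + 2bc·covariance of Y and S, with a = 6, b = 6, c = -5.
= 864 + 360 + 405 + 72 + 420 + 240
= 2361.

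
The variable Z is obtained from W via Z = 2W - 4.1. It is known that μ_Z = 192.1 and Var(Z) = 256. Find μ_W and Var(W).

μ_W = 98.1, Var(W) = 64

From Z = 2W - 4.1: μ_Z = a·μ_W + b, so μ_W = (μ_Z − b)/a = (192.1 − (-4.1))/2 = 98.1.
Var(Z) = a²·Var(W), so Var(W) = 256/2² = 64.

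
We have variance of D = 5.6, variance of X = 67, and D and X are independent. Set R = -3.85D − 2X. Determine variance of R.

variance of R = a²·variance of D + b²·variance of X + 2ab·covariance of D and X with a = -3.85, b = -2.
Independence gives covariance of D and X = 0.
= (-3.85)²·5.6 + (-2)²·67 + 2·(-3.85)·(-2)·0
= 83.006 + 268 + 0 = 351.006.

variance of R = 351.006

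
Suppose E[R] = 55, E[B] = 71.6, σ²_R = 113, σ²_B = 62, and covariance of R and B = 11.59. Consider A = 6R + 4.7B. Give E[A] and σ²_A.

E[A] = 6·E[R] + 4.7·E[B] = 6·55 + 4.7·71.6 = 666.52.
σ²_A = a²·σ²_R + b²·σ²_B + 2ab·covariance of R and B with a = 6, b = 4.7.
= 6²·113 + 4.7²·62 + 2·6·4.7·11.59
= 4068 + 1369.58 + 653.676 = 6091.256.

E[A] = 666.52, σ²_A = 6091.256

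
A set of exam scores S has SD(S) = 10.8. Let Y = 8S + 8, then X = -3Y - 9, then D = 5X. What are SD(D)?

SD(Y) = |8|·10.8 = 86.4.
SD(X) = |-3|·86.4 = 259.2.
SD(D) = |5|·259.2 = 1296.

SD(D) = 1296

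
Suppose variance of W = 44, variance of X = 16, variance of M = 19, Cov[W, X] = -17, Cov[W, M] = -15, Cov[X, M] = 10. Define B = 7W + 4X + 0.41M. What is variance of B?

variance of B = 1409.8939

variance of B = a²·variance of W + b²·variance of X + c²·variance of M + 2ab·Cov[W, X] + 2ac·Cov[W, M] + 2bc·Cov[X, M], with a = 7, b = 4, c = 0.41.
= 2156 + 256 + 3.1939 + (-952) + (-86.1) + 32.8
= 1409.8939.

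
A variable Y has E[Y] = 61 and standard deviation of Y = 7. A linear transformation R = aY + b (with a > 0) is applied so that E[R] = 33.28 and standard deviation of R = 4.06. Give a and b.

a = 0.58, b = -2.1

standard deviation of R = a·standard deviation of Y (a > 0), so a = 4.06/7 = 0.58.
E[R] = a·E[Y] + b, so b = 33.28 − 0.58·61 = -2.1.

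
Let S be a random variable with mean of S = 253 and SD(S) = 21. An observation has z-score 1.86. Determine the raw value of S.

S = mean of S + z·SD(S) = 253 + 1.86·21 = 292.06.

S = 292.06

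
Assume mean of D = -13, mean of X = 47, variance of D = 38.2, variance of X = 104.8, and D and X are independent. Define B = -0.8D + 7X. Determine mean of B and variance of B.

mean of B = (-0.8)·mean of D + 7·mean of X = (-0.8)·(-13) + 7·47 = 339.4.
variance of B = a²·variance of D + b²·variance of X + 2ab·covariance of D and X with a = -0.8, b = 7.
Independence gives covariance of D and X = 0.
= (-0.8)²·38.2 + 7²·104.8 + 2·(-0.8)·7·0
= 24.448 + 5135.2 + 0 = 5159.648.

mean of B = 339.4, variance of B = 5159.648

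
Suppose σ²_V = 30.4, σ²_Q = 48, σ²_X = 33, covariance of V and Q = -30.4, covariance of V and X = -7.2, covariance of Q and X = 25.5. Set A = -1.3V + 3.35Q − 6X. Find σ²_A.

σ²_A = a²·σ²_V + b²·σ²_Q + c²·σ²_X + 2ab·covariance of V and Q + 2ac·covariance of V and X + 2bc·covariance of Q and X, with a = -1.3, b = 3.35, c = -6.
= 51.376 + 538.68 + 1188 + 264.784 + (-112.32) + (-1025.1)
= 905.42.

σ²_A = 905.42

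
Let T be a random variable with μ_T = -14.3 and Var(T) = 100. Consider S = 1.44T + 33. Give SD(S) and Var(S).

S = 1.44T + 33 is linear with a = 1.44, b = 33.
SD(T) = √100 = 10.
SD(S) = |a|·SD(T) = |1.44|·10 = 14.4.
Var(S) = a²·Var(T) = 1.44²·100 = 207.36 (the additive constant 33 does not affect variance).

SD(S) = 14.4, Var(S) = 207.36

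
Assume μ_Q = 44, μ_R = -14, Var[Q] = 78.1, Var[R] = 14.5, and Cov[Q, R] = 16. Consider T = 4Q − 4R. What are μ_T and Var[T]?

μ_T = 232, Var[T] = 969.6

μ_T = 4·μ_Q + (-4)·μ_R = 4·44 + (-4)·(-14) = 232.
Var[T] = a²·Var[Q] + b²·Var[R] + 2ab·Cov[Q, R] with a = 4, b = -4.
= 4²·78.1 + (-4)²·14.5 + 2·4·(-4)·16
= 1249.6 + 232 + (-512) = 969.6.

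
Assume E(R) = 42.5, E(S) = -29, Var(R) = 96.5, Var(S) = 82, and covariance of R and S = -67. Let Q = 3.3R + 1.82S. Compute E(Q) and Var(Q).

E(Q) = 87.47, Var(Q) = 517.6978

E(Q) = 3.3·E(R) + 1.82·E(S) = 3.3·42.5 + 1.82·(-29) = 87.47.
Var(Q) = a²·Var(R) + b²·Var(S) + 2ab·covariance of R and S with a = 3.3, b = 1.82.
= 3.3²·96.5 + 1.82²·82 + 2·3.3·1.82·(-67)
= 1050.885 + 271.6168 + (-804.804) = 517.6978.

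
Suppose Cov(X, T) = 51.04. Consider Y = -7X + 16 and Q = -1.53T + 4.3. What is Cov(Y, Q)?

Cov(Y, Q) = 546.6384

Cov(Y, Q) = a·c·Cov(X, T) = (-7)·(-1.53)·51.04 = 546.6384. Additive constants drop out.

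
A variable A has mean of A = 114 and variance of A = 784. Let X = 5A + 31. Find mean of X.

X = 5A + 31 is linear with a = 5, b = 31.
mean of X = a·mean of A + b = 5·114 + 31 = 601.

mean of X = 601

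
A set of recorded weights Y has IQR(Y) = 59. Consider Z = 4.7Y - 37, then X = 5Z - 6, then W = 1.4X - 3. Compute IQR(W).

IQR(W) = 1941.1

IQR(Z) = |4.7|·59 = 277.3.
IQR(X) = |5|·277.3 = 1386.5.
IQR(W) = |1.4|·1386.5 = 1941.1.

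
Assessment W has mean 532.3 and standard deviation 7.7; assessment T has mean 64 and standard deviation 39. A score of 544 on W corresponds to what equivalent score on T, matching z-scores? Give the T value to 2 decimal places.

T = 123.26

z = (544 − 532.3)/7.7 ≈ 1.5195.
T = 64 + z·39 = 64 + (544 − 532.3)·39/7.7 ≈ 123.26.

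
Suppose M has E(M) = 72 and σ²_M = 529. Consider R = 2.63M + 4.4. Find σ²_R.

R = 2.63M + 4.4 is linear with a = 2.63, b = 4.4.
σ²_R = a²·σ²_M = 2.63²·529 = 3659.0401 (the additive constant 4.4 does not affect variance).

σ²_R = 3659.0401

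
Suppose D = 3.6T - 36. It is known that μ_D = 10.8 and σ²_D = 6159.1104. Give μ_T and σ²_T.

From D = 3.6T - 36: μ_D = a·μ_T + b, so μ_T = (μ_D − b)/a = (10.8 − (-36))/3.6 = 13.
σ²_D = a²·σ²_T, so σ²_T = 6159.1104/3.6² = 475.24.

μ_T = 13, σ²_T = 475.24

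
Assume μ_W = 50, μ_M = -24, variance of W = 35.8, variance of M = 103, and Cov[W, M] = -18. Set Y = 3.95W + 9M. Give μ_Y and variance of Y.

μ_Y = -18.5, variance of Y = 7621.7695

μ_Y = 3.95·μ_W + 9·μ_M = 3.95·50 + 9·(-24) = -18.5.
variance of Y = a²·variance of W + b²·variance of M + 2ab·Cov[W, M] with a = 3.95, b = 9.
= 3.95²·35.8 + 9²·103 + 2·3.95·9·(-18)
= 558.5695 + 8343 + (-1279.8) = 7621.7695.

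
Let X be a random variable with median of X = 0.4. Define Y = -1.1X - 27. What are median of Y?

median of Y = -27.44

A linear map preserves order up to sign, so median of Y = a·median of X + b = (-1.1)·0.4 + (-27) = -27.44.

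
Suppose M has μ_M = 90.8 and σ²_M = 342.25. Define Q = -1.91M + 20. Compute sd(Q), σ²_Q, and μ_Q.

sd(Q) = 35.335, σ²_Q = 1248.562225, μ_Q = -153.428

Q = -1.91M + 20 is linear with a = -1.91, b = 20.
sd(M) = √342.25 = 18.5.
sd(Q) = |a|·sd(M) = |-1.91|·18.5 = 35.335.
σ²_Q = a²·σ²_M = (-1.91)²·342.25 = 1248.562225 (the additive constant 20 does not affect variance).
μ_Q = a·μ_M + b = (-1.91)·90.8 + 20 = -153.428.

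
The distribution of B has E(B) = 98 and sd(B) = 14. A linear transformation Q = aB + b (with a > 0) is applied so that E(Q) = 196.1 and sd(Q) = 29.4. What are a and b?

sd(Q) = a·sd(B) (a > 0), so a = 29.4/14 = 2.1.
E(Q) = a·E(B) + b, so b = 196.1 − 2.1·98 = -9.7.

a = 2.1, b = -9.7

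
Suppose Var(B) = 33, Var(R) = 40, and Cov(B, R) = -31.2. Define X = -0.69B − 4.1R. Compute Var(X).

Var(X) = 511.5817

Var(X) = a²·Var(B) + b²·Var(R) + 2ab·Cov(B, R) with a = -0.69, b = -4.1.
= (-0.69)²·33 + (-4.1)²·40 + 2·(-0.69)·(-4.1)·(-31.2)
= 15.7113 + 672.4 + (-176.5296) = 511.5817.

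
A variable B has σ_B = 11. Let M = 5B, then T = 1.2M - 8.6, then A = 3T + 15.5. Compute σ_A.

σ_A = 198

σ_M = |5|·11 = 55.
σ_T = |1.2|·55 = 66.
σ_A = |3|·66 = 198.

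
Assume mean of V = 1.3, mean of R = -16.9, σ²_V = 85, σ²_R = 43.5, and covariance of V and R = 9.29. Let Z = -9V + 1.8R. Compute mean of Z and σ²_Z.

mean of Z = -42.12, σ²_Z = 6724.944

mean of Z = (-9)·mean of V + 1.8·mean of R = (-9)·1.3 + 1.8·(-16.9) = -42.12.
σ²_Z = a²·σ²_V + b²·σ²_R + 2ab·covariance of V and R with a = -9, b = 1.8.
= (-9)²·85 + 1.8²·43.5 + 2·(-9)·1.8·9.29
= 6885 + 140.94 + (-300.996) = 6724.944.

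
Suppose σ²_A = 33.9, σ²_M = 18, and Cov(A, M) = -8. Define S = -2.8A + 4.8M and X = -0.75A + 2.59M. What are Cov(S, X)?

By bilinearity, Cov(S, X) = ac·σ²_A + bd·σ²_M + (ad+bc)·Cov(A, M), with a=-2.8, b=4.8, c=-0.75, d=2.59.
ac·σ²_A = (-2.8)·(-0.75)·33.9 = 71.19
bd·σ²_M = 4.8·2.59·18 = 223.776
(ad+bc)·Cov(A, M) = (-10.852)·(-8) = 86.816
Cov(S, X) = 71.19 + 223.776 + 86.816 = 381.782.

Cov(S, X) = 381.782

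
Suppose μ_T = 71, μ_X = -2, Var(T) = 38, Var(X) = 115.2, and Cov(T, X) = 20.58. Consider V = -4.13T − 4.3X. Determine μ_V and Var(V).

μ_V = (-4.13)·μ_T + (-4.3)·μ_X = (-4.13)·71 + (-4.3)·(-2) = -284.63.
Var(V) = a²·Var(T) + b²·Var(X) + 2ab·Cov(T, X) with a = -4.13, b = -4.3.
= (-4.13)²·38 + (-4.3)²·115.2 + 2·(-4.13)·(-4.3)·20.58
= 648.1622 + 2130.048 + 730.96044 = 3509.17064.

μ_V = -284.63, Var(V) = 3509.17064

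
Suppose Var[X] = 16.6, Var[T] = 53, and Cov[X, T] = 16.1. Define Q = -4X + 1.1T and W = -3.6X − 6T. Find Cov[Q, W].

By bilinearity, Cov[Q, W] = ac·Var[X] + bd·Var[T] + (ad+bc)·Cov[X, T], with a=-4, b=1.1, c=-3.6, d=-6.
ac·Var[X] = (-4)·(-3.6)·16.6 = 239.04
bd·Var[T] = 1.1·(-6)·53 = -349.8
(ad+bc)·Cov[X, T] = (20.04)·16.1 = 322.644
Cov[Q, W] = 239.04 + (-349.8) + 322.644 = 211.884.

Cov[Q, W] = 211.884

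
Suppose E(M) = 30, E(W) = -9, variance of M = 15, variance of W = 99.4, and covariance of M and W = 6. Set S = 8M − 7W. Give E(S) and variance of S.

E(S) = 8·E(M) + (-7)·E(W) = 8·30 + (-7)·(-9) = 303.
variance of S = a²·variance of M + b²·variance of W + 2ab·covariance of M and W with a = 8, b = -7.
= 8²·15 + (-7)²·99.4 + 2·8·(-7)·6
= 960 + 4870.6 + (-672) = 5158.6.

E(S) = 303, variance of S = 5158.6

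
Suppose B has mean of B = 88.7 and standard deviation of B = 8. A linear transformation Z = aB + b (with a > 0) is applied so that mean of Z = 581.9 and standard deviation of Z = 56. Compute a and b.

a = 7, b = -39

standard deviation of Z = a·standard deviation of B (a > 0), so a = 56/8 = 7.
mean of Z = a·mean of B + b, so b = 581.9 − 7·88.7 = -39.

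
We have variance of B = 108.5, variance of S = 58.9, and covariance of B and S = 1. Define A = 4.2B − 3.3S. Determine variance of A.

variance of A = 2527.641

variance of A = a²·variance of B + b²·variance of S + 2ab·covariance of B and S with a = 4.2, b = -3.3.
= 4.2²·108.5 + (-3.3)²·58.9 + 2·4.2·(-3.3)·1
= 1913.94 + 641.421 + (-27.72) = 2527.641.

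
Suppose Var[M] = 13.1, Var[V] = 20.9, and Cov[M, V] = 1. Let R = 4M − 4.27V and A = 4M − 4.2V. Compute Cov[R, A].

By bilinearity, Cov[R, A] = ac·Var[M] + bd·Var[V] + (ad+bc)·Cov[M, V], with a=4, b=-4.27, c=4, d=-4.2.
ac·Var[M] = 4·4·13.1 = 209.6
bd·Var[V] = (-4.27)·(-4.2)·20.9 = 374.8206
(ad+bc)·Cov[M, V] = (-33.88)·1 = -33.88
Cov[R, A] = 209.6 + 374.8206 + (-33.88) = 550.5406.

Cov[R, A] = 550.5406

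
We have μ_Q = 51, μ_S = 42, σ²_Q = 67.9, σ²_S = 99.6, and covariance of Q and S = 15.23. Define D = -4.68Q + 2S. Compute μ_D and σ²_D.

μ_D = (-4.68)·μ_Q + 2·μ_S = (-4.68)·51 + 2·42 = -154.68.
σ²_D = a²·σ²_Q + b²·σ²_S + 2ab·covariance of Q and S with a = -4.68, b = 2.
= (-4.68)²·67.9 + 2²·99.6 + 2·(-4.68)·2·15.23
= 1487.17296 + 398.4 + (-285.1056) = 1600.46736.

μ_D = -154.68, σ²_D = 1600.46736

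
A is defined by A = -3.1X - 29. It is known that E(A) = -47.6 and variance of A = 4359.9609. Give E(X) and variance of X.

E(X) = 6, variance of X = 453.69

From A = -3.1X - 29: E(A) = a·E(X) + b, so E(X) = (E(A) − b)/a = (-47.6 − (-29))/(-3.1) = 6.
variance of A = a²·variance of X, so variance of X = 4359.9609/(-3.1)² = 453.69.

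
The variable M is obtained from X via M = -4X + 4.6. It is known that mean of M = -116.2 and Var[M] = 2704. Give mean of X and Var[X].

mean of X = 30.2, Var[X] = 169

From M = -4X + 4.6: mean of M = a·mean of X + b, so mean of X = (mean of M − b)/a = (-116.2 − 4.6)/(-4) = 30.2.
Var[M] = a²·Var[X], so Var[X] = 2704/(-4)² = 169.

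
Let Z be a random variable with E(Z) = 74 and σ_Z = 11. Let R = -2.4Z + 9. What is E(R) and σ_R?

E(R) = -168.6, σ_R = 26.4

R = -2.4Z + 9 is linear with a = -2.4, b = 9.
E(R) = a·E(Z) + b = (-2.4)·74 + 9 = -168.6.
σ_R = |a|·σ_Z = |-2.4|·11 = 26.4.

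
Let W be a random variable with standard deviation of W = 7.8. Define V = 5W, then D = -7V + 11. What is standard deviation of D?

standard deviation of V = |5|·7.8 = 39.
standard deviation of D = |-7|·39 = 273.

standard deviation of D = 273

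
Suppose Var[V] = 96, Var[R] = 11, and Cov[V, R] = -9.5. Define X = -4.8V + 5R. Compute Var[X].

Var[X] = a²·Var[V] + b²·Var[R] + 2ab·Cov[V, R] with a = -4.8, b = 5.
= (-4.8)²·96 + 5²·11 + 2·(-4.8)·5·(-9.5)
= 2211.84 + 275 + 456 = 2942.84.

Var[X] = 2942.84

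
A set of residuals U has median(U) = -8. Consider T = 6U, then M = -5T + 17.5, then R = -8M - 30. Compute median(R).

median(R) = -2090

median(T) = 6·(-8) = -48.
median(M) = (-5)·(-48) + 17.5 = 257.5.
median(R) = (-8)·257.5 + (-30) = -2090.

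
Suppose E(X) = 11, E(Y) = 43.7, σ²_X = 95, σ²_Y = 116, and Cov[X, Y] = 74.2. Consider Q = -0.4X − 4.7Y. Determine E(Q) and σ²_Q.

E(Q) = (-0.4)·E(X) + (-4.7)·E(Y) = (-0.4)·11 + (-4.7)·43.7 = -209.79.
σ²_Q = a²·σ²_X + b²·σ²_Y + 2ab·Cov[X, Y] with a = -0.4, b = -4.7.
= (-0.4)²·95 + (-4.7)²·116 + 2·(-0.4)·(-4.7)·74.2
= 15.2 + 2562.44 + 278.992 = 2856.632.

E(Q) = -209.79, σ²_Q = 2856.632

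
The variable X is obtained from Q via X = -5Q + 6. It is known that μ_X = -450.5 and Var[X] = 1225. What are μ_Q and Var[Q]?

μ_Q = 91.3, Var[Q] = 49

From X = -5Q + 6: μ_X = a·μ_Q + b, so μ_Q = (μ_X − b)/a = (-450.5 − 6)/(-5) = 91.3.
Var[X] = a²·Var[Q], so Var[Q] = 1225/(-5)² = 49.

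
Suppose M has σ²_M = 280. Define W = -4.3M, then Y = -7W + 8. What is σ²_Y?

σ²_W = (-4.3)²·280 = 5177.2.
σ²_Y = (-7)²·5177.2 = 253682.8.

σ²_Y = 253682.8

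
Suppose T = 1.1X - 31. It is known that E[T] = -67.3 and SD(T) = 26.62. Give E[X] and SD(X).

From T = 1.1X - 31: E[T] = a·E[X] + b, so E[X] = (E[T] − b)/a = (-67.3 − (-31))/1.1 = -33.
SD(T) = |a|·SD(X), so SD(X) = 26.62/|1.1| = 24.2.

E[X] = -33, SD(X) = 24.2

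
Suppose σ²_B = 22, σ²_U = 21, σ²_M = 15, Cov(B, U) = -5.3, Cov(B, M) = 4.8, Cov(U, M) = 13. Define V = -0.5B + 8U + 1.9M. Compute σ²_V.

σ²_V = a²·σ²_B + b²·σ²_U + c²·σ²_M + 2ab·Cov(B, U) + 2ac·Cov(B, M) + 2bc·Cov(U, M), with a = -0.5, b = 8, c = 1.9.
= 5.5 + 1344 + 54.15 + 42.4 + (-9.12) + 395.2
= 1832.13.

σ²_V = 1832.13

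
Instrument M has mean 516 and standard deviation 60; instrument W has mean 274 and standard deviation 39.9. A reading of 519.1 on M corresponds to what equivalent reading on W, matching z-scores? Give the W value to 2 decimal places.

z = (519.1 − 516)/60 ≈ 0.0517.
W = 274 + z·39.9 = 274 + (519.1 − 516)·39.9/60 ≈ 276.06.

W = 276.06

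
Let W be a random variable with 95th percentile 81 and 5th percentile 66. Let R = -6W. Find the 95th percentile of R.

Since a = -6 < 0 the transformation is decreasing, reversing order: the 95th percentile of R corresponds to the 5th percentile of W.
So P_{95}(R) = a·P_{5}(W) + b = (-6)·66 = -396.

95th percentile of R = -396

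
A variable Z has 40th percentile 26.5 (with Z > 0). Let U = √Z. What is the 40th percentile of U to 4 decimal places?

40th percentile of U = 5.1478

√Z is increasing, so P_{40}(U) = g(P_{40}(Z)) ≈ 5.1478.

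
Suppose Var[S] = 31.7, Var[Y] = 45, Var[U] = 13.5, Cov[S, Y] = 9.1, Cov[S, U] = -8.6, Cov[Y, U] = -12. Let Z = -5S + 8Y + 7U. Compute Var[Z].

Var[Z] = a²·Var[S] + b²·Var[Y] + c²·Var[U] + 2ab·Cov[S, Y] + 2ac·Cov[S, U] + 2bc·Cov[Y, U], with a = -5, b = 8, c = 7.
= 792.5 + 2880 + 661.5 + (-728) + 602 + (-1344)
= 2864.

Var[Z] = 2864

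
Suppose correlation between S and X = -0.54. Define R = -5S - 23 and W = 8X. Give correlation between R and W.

correlation between R and W = 0.54

Linear rescalings preserve |correlation|; the slopes -5 and 8 have opposite signs, so the correlation flips sign: correlation between R and W = −correlation between S and X = 0.54.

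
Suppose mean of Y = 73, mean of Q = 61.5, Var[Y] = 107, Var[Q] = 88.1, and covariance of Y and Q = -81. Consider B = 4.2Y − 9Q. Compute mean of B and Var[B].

mean of B = 4.2·mean of Y + (-9)·mean of Q = 4.2·73 + (-9)·61.5 = -246.9.
Var[B] = a²·Var[Y] + b²·Var[Q] + 2ab·covariance of Y and Q with a = 4.2, b = -9.
= 4.2²·107 + (-9)²·88.1 + 2·4.2·(-9)·(-81)
= 1887.48 + 7136.1 + 6123.6 = 15147.18.

mean of B = -246.9, Var[B] = 15147.18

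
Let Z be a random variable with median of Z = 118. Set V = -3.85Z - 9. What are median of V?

median of V = -463.3

A linear map preserves order up to sign, so median of V = a·median of Z + b = (-3.85)·118 + (-9) = -463.3.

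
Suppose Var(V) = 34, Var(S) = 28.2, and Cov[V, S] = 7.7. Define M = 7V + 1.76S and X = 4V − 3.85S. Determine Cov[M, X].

Cov[M, X] = 607.6098

By bilinearity, Cov[M, X] = ac·Var(V) + bd·Var(S) + (ad+bc)·Cov[V, S], with a=7, b=1.76, c=4, d=-3.85.
ac·Var(V) = 7·4·34 = 952
bd·Var(S) = 1.76·(-3.85)·28.2 = -191.0832
(ad+bc)·Cov[V, S] = (-19.91)·7.7 = -153.307
Cov[M, X] = 952 + (-191.0832) + (-153.307) = 607.6098.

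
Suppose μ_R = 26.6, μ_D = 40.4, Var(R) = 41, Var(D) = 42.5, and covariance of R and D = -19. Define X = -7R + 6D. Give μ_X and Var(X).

μ_X = (-7)·μ_R + 6·μ_D = (-7)·26.6 + 6·40.4 = 56.2.
Var(X) = a²·Var(R) + b²·Var(D) + 2ab·covariance of R and D with a = -7, b = 6.
= (-7)²·41 + 6²·42.5 + 2·(-7)·6·(-19)
= 2009 + 1530 + 1596 = 5135.

μ_X = 56.2, Var(X) = 5135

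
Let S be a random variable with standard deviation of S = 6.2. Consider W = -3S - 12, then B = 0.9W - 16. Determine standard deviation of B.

standard deviation of W = |-3|·6.2 = 18.6.
standard deviation of B = |0.9|·18.6 = 16.74.

standard deviation of B = 16.74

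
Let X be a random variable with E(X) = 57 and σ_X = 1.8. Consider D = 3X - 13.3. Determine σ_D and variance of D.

σ_D = 5.4, variance of D = 29.16

D = 3X - 13.3 is linear with a = 3, b = -13.3.
σ_D = |a|·σ_X = |3|·1.8 = 5.4.
variance of X = 1.8² = 3.24.
variance of D = a²·variance of X = 3²·3.24 = 29.16 (the additive constant -13.3 does not affect variance).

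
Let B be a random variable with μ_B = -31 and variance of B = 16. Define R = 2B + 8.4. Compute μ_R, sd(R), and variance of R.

R = 2B + 8.4 is linear with a = 2, b = 8.4.
μ_R = a·μ_B + b = 2·(-31) + 8.4 = -53.6.
sd(B) = √16 = 4.
sd(R) = |a|·sd(B) = |2|·4 = 8.
variance of R = a²·variance of B = 2²·16 = 64 (the additive constant 8.4 does not affect variance).

μ_R = -53.6, sd(R) = 8, variance of R = 64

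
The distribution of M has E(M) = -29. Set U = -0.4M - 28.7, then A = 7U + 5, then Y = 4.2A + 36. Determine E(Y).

E(Y) = -445.74

E(U) = (-0.4)·(-29) + (-28.7) = -17.1.
E(A) = 7·(-17.1) + 5 = -114.7.
E(Y) = 4.2·(-114.7) + 36 = -445.74.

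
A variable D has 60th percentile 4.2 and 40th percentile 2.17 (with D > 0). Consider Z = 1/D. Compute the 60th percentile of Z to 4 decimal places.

60th percentile of Z = 0.4608

1/D is decreasing on D > 0, so percentile order reverses: P_{60}(Z) uses P_{40}(D) = 2.17.
P_{60}(Z) = 1/2.17 ≈ 0.4608.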